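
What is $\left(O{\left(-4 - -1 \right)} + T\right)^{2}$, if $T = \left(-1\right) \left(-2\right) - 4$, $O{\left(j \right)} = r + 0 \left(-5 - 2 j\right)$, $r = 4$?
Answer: $4$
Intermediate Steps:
$O{\left(j \right)} = 4$ ($O{\left(j \right)} = 4 + 0 \left(-5 - 2 j\right) = 4 + 0 = 4$)
$T = -2$ ($T = 2 - 4 = -2$)
$\left(O{\left(-4 - -1 \right)} + T\right)^{2} = \left(4 - 2\right)^{2} = 2^{2} = 4$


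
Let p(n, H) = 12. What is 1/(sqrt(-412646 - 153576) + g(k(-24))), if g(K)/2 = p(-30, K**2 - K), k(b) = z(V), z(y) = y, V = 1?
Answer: 12/283399 - I*sqrt(566222)/566798 ≈ 4.2343e-5 - 0.0013276*I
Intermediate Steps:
k(b) = 1
g(K) = 24 (g(K) = 2*12 = 24)
1/(sqrt(-412646 - 153576) + g(k(-24))) = 1/(sqrt(-412646 - 153576) + 24) = 1/(sqrt(-566222) + 24) = 1/(I*sqrt(566222) + 24) = 1/(24 + I*sqrt(566222))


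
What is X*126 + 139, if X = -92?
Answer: -11453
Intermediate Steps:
X*126 + 139 = -92*126 + 139 = -11592 + 139 = -11453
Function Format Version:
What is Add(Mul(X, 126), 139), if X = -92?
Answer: -11453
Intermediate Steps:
Add(Mul(X, 126), 139) = Add(Mul(-92, 126), 139) = Add(-11592, 139) = -11453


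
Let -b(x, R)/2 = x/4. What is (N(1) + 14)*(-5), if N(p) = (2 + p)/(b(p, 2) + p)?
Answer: -100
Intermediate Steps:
b(x, R) = -x/2 (b(x, R) = -2*x/4 = -x/2)
N(p) = 2*(2 + p)/p (N(p) = (2 + p)/(-p/2 + p) = (2 + p)/((p/2)) = (2 + p)*(2/p) = 2*(2 + p)/p)
(N(1) + 14)*(-5) = ((2 + 4/1) + 14)*(-5) = ((2 + 4*1) + 14)*(-5) = ((2 + 4) + 14)*(-5) = (6 + 14)*(-5) = 20*(-5) = -100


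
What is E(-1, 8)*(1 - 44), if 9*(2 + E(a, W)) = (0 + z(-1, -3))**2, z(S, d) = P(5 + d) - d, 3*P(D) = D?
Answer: 1763/81 ≈ 21.765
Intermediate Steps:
P(D) = D/3
z(S, d) = 5/3 - 2*d/3 (z(S, d) = (5 + d)/3 - d = (5/3 + d/3) - d = 5/3 - 2*d/3)
E(a, W) = -41/81 (E(a, W) = -2 + (0 + (5/3 - 2/3*(-3)))**2/9 = -2 + (0 + (5/3 + 2))**2/9 = -2 + (0 + 11/3)**2/9 = -2 + (11/3)**2/9 = -2 + (1/9)*(121/9) = -2 + 121/81 = -41/81)
E(-1, 8)*(1 - 44) = -41*(1 - 44)/81 = -41/81*(-43) = 1763/81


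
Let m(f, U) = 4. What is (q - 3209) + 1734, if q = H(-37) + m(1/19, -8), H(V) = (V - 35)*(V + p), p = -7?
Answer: 1697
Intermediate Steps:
H(V) = (-35 + V)*(-7 + V) (H(V) = (V - 35)*(V - 7) = (-35 + V)*(-7 + V))
q = 3172 (q = (245 + (-37)**2 - 42*(-37)) + 4 = (245 + 1369 + 1554) + 4 = 3168 + 4 = 3172)
(q - 3209) + 1734 = (3172 - 3209) + 1734 = -37 + 1734 = 1697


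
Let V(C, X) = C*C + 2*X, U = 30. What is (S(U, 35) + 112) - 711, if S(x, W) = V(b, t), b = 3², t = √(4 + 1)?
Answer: -518 + 2*√5 ≈ -513.53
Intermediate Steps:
t = √5 ≈ 2.2361
b = 9
V(C, X) = C² + 2*X
S(x, W) = 81 + 2*√5 (S(x, W) = 9² + 2*√5 = 81 + 2*√5)
(S(U, 35) + 112) - 711 = ((81 + 2*√5) + 112) - 711 = (193 + 2*√5) - 711 = -518 + 2*√5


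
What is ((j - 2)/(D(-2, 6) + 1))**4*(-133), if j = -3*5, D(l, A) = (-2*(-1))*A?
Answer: -11108293/28561 ≈ -388.93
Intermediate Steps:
D(l, A) = 2*A
j = -15
((j - 2)/(D(-2, 6) + 1))**4*(-133) = ((-15 - 2)/(2*6 + 1))**4*(-133) = (-17/(12 + 1))**4*(-133) = (-17/13)**4*(-133) = (83521/28561)*(-133) = -11108293/28561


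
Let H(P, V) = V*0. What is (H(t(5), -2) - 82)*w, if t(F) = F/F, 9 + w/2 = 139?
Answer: -21320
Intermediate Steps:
w = 260 (w = -18 + 2*139 = -18 + 278 = 260)
t(F) = 1
H(P, V) = 0
(H(t(5), -2) - 82)*w = (0 - 82)*260 = -82*260 = -21320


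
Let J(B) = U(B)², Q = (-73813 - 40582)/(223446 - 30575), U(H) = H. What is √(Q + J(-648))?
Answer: √15620080320368419/192871 ≈ 648.00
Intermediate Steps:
Q = -114395/192871 ≈ -0.59312
J(B) = B²
√(Q + J(-648)) = √(-114395/192871 + (-648)²) = √(-114395/192871 + 419904) = √(80987189989/192871) = √15620080320368419/192871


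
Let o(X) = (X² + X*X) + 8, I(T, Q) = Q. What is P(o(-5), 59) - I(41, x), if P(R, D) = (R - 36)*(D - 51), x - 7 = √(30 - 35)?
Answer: 169 - I*√5 ≈ 169.0 - 2.2361*I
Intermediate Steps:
x = 7 + I*√5 (x = 7 + √(30 - 35) = 7 + √(-5) = 7 + I*√5 ≈ 7.0 + 2.2361*I)
o(X) = 8 + 2*X² (o(X) = (X² + X²) + 8 = 2*X² + 8 = 8 + 2*X²)
P(R, D) = (-51 + D)*(-36 + R) (P(R, D) = (-36 + R)*(-51 + D) = (-51 + D)*(-36 + R))
P(o(-5), 59) - I(41, x) = (1836 - 51*(8 + 2*(-5)²) - 36*59 + 59*(8 + 2*(-5)²)) - (7 + I*√5) = (1836 - 51*(8 + 2*25) - 2124 + 59*(8 + 2*25)) + (-7 - I*√5) = (1836 - 51*(8 + 50) - 2124 + 59*(8 + 50)) + (-7 - I*√5) = (1836 - 51*58 - 2124 + 59*58) + (-7 - I*√5) = (1836 - 2958 - 2124 + 3422) + (-7 - I*√5) = 176 + (-7 - I*√5) = 169 - I*√5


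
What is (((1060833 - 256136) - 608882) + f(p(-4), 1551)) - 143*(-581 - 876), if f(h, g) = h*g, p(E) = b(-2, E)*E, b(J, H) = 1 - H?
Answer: 373146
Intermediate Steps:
p(E) = E*(1 - E) (p(E) = (1 - E)*E = E*(1 - E))
f(h, g) = g*h
(((1060833 - 256136) - 608882) + f(p(-4), 1551)) - 143*(-581 - 876) = (((1060833 - 256136) - 608882) + 1551*(-4*(1 - 1*(-4)))) - 143*(-581 - 876) = ((804697 - 608882) + 1551*(-4*(1 + 4))) - 143*(-1457) = (195815 + 1551*(-4*5)) + 208351 = (195815 + 1551*(-20)) + 208351 = (195815 - 31020) + 208351 = 164795 + 208351 = 373146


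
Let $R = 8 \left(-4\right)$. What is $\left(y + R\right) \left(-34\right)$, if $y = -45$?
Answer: $2618$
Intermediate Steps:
$R = -32$
$\left(y + R\right) \left(-34\right) = \left(-45 - 32\right) \left(-34\right) = \left(-77\right) \left(-34\right) = 2618$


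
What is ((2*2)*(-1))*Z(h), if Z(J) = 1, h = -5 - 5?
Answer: -4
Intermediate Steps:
h = -10
((2*2)*(-1))*Z(h) = ((2*2)*(-1))*1 = (4*(-1))*1 = -4*1 = -4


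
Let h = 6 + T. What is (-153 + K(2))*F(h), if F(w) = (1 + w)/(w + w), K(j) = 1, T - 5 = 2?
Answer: -1064/13 ≈ -81.846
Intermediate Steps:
T = 7 (T = 5 + 2 = 7)
h = 13 (h = 6 + 7 = 13)
F(w) = (1 + w)/(2*w) (F(w) = (1 + w)/((2*w)) = (1 + w)*(1/(2*w)) = (1 + w)/(2*w))
(-153 + K(2))*F(h) = (-153 + 1)*((1/2)*(1 + 13)/13) = -76*14/13 = -152*7/13 = -1064/13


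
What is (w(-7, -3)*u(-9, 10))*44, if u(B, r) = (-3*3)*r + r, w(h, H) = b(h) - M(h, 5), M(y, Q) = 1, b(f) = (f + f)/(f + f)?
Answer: 0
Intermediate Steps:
b(f) = 1 (b(f) = (2*f)/((2*f)) = (2*f)*(1/(2*f)) = 1)
w(h, H) = 0 (w(h, H) = 1 - 1*1 = 1 - 1 = 0)
u(B, r) = -8*r (u(B, r) = -9*r + r = -8*r)
(w(-7, -3)*u(-9, 10))*44 = (0*(-8*10))*44 = (0*(-80))*44 = 0*44 = 0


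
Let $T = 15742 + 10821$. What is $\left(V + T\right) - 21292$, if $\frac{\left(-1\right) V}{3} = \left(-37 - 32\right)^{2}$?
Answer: $-9012$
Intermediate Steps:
$T = 26563$
$V = -14283$ ($V = - 3 \left(-37 - 32\right)^{2} = - 3 \left(-69\right)^{2} = \left(-3\right) 4761 = -14283$)
$\left(V + T\right) - 21292 = \left(-14283 + 26563\right) - 21292 = 12280 - 21292 = -9012$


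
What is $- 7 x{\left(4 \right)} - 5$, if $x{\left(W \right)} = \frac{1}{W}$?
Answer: $- \frac{27}{4} \approx -6.75$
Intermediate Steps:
$- 7 x{\left(4 \right)} - 5 = - \frac{7}{4} - 5 = - \frac{27}{4}$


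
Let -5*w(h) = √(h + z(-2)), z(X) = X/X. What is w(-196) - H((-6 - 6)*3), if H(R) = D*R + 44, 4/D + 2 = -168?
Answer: -3812/85 - I*√195/5 ≈ -44.847 - 2.7928*I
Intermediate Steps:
D = -2/85 (D = 4/(-2 - 168) = 4/(-170) = 4*(-1/170) = -2/85 ≈ -0.023529)
z(X) = 1
H(R) = 44 - 2*R/85 (H(R) = -2*R/85 + 44 = 44 - 2*R/85)
w(h) = -√(1 + h)/5 (w(h) = -√(h + 1)/5 = -√(1 + h)/5)
w(-196) - H((-6 - 6)*3) = -√(1 - 196)/5 - (44 - 2*(-6 - 6)*3/85) = -I*√195/5 - (44 - (-24)*3/85) = -I*√195/5 - (44 - 2/85*(-36)) = -I*√195/5 - (44 + 72/85) = -I*√195/5 - 1*3812/85 = -I*√195/5 - 3812/85 = -3812/85 - I*√195/5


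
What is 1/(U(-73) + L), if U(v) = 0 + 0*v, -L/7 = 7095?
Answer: -1/49665 ≈ -2.0135e-5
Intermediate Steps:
L = -49665 (L = -7*7095 = -49665)
U(v) = 0 (U(v) = 0 + 0 = 0)
1/(U(-73) + L) = 1/(0 - 49665) = 1/(-49665) = -1/49665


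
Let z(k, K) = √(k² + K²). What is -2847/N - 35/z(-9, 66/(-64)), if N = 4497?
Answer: -949/1499 - 1120*√9337/28011 ≈ -4.4967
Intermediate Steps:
z(k, K) = √(K² + k²)
-2847/N - 35/z(-9, 66/(-64)) = -2847/4497 - 35/√((66/(-64))² + (-9)²) = -2847*1/4497 - 35/√((66*(-1/64))² + 81) = -949/1499 - 35/√((-33/32)² + 81) = -949/1499 - 35/√(1089/1024 + 81) = -949/1499 - 35*32*√9337/28011 = -949/1499 - 1120*√9337/28011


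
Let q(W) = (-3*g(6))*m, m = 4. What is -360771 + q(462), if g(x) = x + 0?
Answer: -360843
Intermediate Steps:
g(x) = x
q(W) = -72 (q(W) = -3*6*4 = -18*4 = -72)
-360771 + q(462) = -360771 - 72 = -360843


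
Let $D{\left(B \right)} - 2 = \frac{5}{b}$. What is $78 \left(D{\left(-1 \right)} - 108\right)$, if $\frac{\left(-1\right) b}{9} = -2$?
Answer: $- \frac{24739}{3} \approx -8246.3$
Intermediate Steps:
$b = 18$ ($b = \left(-9\right) \left(-2\right) = 18$)
$D{\left(B \right)} = \frac{41}{18}$ ($D{\left(B \right)} = 2 + \frac{5}{18} = \frac{41}{18}$)
$78 \left(D{\left(-1 \right)} - 108\right) = 78 \left(\frac{41}{18} - 108\right) = 78 \left(- \frac{1903}{18}\right) = - \frac{24739}{3}$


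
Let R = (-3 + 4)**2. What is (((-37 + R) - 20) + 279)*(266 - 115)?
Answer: 33673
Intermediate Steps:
R = 1 (R = 1**2 = 1)
(((-37 + R) - 20) + 279)*(266 - 115) = (((-37 + 1) - 20) + 279)*(266 - 115) = ((-36 - 20) + 279)*151 = (-56 + 279)*151 = 223*151 = 33673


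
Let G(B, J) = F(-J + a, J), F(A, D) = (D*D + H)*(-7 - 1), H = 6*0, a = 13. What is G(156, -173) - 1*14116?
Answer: -253548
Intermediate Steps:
H = 0
F(A, D) = -8*D² (F(A, D) = (D*D + 0)*(-7 - 1) = (D² + 0)*(-8) = D²*(-8) = -8*D²)
G(B, J) = -8*J²
G(156, -173) - 1*14116 = -8*(-173)² - 1*14116 = -8*29929 - 14116 = -239432 - 14116 = -253548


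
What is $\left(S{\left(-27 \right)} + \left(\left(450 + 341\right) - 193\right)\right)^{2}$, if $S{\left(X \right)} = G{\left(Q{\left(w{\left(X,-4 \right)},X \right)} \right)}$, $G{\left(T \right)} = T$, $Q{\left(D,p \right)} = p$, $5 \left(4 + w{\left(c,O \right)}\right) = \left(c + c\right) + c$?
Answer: $326041$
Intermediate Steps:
$w{\left(c,O \right)} = -4 + \frac{3 c}{5}$ ($w{\left(c,O \right)} = -4 + \frac{\left(c + c\right) + c}{5} = -4 + \frac{2 c + c}{5} = -4 + \frac{3 c}{5}$)
$S{\left(X \right)} = X$
$\left(S{\left(-27 \right)} + \left(\left(450 + 341\right) - 193\right)\right)^{2} = \left(-27 + \left(\left(450 + 341\right) - 193\right)\right)^{2} = \left(-27 + \left(791 - 193\right)\right)^{2} = \left(-27 + 598\right)^{2} = 571^{2} = 326041$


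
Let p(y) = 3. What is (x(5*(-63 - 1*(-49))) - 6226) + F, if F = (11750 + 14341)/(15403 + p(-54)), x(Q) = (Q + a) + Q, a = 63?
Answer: -97077927/15406 ≈ -6301.3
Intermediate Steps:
x(Q) = 63 + 2*Q (x(Q) = (Q + 63) + Q = (63 + Q) + Q = 63 + 2*Q)
F = 26091/15406 (F = (11750 + 14341)/(15403 + 3) = 26091/15406 ≈ 1.6936)
(x(5*(-63 - 1*(-49))) - 6226) + F = ((63 + 2*(5*(-63 - 1*(-49)))) - 6226) + 26091/15406 = ((63 + 2*(5*(-63 + 49))) - 6226) + 26091/15406 = ((63 + 2*(5*(-14))) - 6226) + 26091/15406 = ((63 + 2*(-70)) - 6226) + 26091/15406 = ((63 - 140) - 6226) + 26091/15406 = (-77 - 6226) + 26091/15406 = -6303 + 26091/15406 = -97077927/15406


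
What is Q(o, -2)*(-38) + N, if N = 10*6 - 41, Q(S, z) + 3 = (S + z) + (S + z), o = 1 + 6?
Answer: -247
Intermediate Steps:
o = 7
Q(S, z) = -3 + 2*S + 2*z (Q(S, z) = -3 + ((S + z) + (S + z)) = -3 + (2*S + 2*z) = -3 + 2*S + 2*z)
N = 19 (N = 60 - 41 = 19)
Q(o, -2)*(-38) + N = (-3 + 2*7 + 2*(-2))*(-38) + 19 = (-3 + 14 - 4)*(-38) + 19 = 7*(-38) + 19 = -266 + 19 = -247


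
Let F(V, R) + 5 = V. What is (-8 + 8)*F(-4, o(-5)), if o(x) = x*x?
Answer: 0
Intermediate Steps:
o(x) = x²
F(V, R) = -5 + V
(-8 + 8)*F(-4, o(-5)) = (-8 + 8)*(-5 - 4) = 0*(-9) = 0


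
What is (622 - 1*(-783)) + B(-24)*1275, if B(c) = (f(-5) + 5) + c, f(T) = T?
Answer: -29195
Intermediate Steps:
B(c) = c (B(c) = (-5 + 5) + c = 0 + c = c)
(622 - 1*(-783)) + B(-24)*1275 = (622 - 1*(-783)) - 24*1275 = (622 + 783) - 30600 = 1405 - 30600 = -29195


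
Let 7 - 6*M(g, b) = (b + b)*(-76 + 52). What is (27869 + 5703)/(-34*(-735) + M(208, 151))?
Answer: 201432/157195 ≈ 1.2814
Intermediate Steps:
M(g, b) = 7/6 + 8*b (M(g, b) = 7/6 - (b + b)*(-76 + 52)/6 = 7/6 - 2*b*(-24)/6 = 7/6 - (-8)*b = 7/6 + 8*b)
(27869 + 5703)/(-34*(-735) + M(208, 151)) = (27869 + 5703)/(-34*(-735) + (7/6 + 8*151)) = 33572/(24990 + (7/6 + 1208)) = 33572/(24990 + 7255/6) = 33572/(157195/6) = 33572*(6/157195) = 201432/157195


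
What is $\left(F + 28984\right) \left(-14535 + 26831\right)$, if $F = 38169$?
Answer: $825713288$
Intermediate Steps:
$\left(F + 28984\right) \left(-14535 + 26831\right) = \left(38169 + 28984\right) \left(-14535 + 26831\right) = 67153 \cdot 12296 = 825713288$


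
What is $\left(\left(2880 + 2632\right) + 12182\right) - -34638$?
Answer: $52332$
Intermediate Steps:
$\left(\left(2880 + 2632\right) + 12182\right) - -34638 = \left(5512 + 12182\right) + 34638 = 17694 + 34638 = 52332$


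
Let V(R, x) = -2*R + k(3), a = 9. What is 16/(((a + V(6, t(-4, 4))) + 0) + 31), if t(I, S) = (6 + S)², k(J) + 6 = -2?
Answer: ⅘ ≈ 0.80000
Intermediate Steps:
k(J) = -8 (k(J) = -6 - 2 = -8)
V(R, x) = -8 - 2*R (V(R, x) = -2*R - 8 = -8 - 2*R)
16/(((a + V(6, t(-4, 4))) + 0) + 31) = 16/(((9 + (-8 - 2*6)) + 0) + 31) = 16/(((9 + (-8 - 12)) + 0) + 31) = 16/(((9 - 20) + 0) + 31) = 16/((-11 + 0) + 31) = 16/(-11 + 31) = 16/20 = 16*(1/20) = ⅘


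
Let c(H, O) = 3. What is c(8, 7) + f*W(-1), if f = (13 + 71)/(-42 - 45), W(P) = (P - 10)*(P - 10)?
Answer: -3301/29 ≈ -113.83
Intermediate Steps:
W(P) = (-10 + P)² (W(P) = (-10 + P)*(-10 + P) = (-10 + P)²)
f = -28/29 (f = 84/(-87) = 84*(-1/87) = -28/29 ≈ -0.96552)
c(8, 7) + f*W(-1) = 3 - 28*(-10 - 1)²/29 = 3 - 28/29*(-11)² = 3 - 28/29*121 = 3 - 3388/29 = -3301/29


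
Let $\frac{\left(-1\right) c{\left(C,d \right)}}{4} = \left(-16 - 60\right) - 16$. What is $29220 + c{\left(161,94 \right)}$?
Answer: $29588$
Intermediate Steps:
$c{\left(C,d \right)} = 368$ ($c{\left(C,d \right)} = - 4 \left(\left(-16 - 60\right) - 16\right) = - 4 \left(-76 - 16\right) = \left(-4\right) \left(-92\right) = 368$)
$29220 + c{\left(161,94 \right)} = 29220 + 368 = 29588$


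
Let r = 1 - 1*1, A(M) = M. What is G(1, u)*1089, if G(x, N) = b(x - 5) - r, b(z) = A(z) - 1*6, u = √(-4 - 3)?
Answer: -10890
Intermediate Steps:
u = I*√7 (u = √(-7) = I*√7 ≈ 2.6458*I)
r = 0 (r = 1 - 1 = 0)
b(z) = -6 + z (b(z) = z - 1*6 = z - 6 = -6 + z)
G(x, N) = -11 + x (G(x, N) = (-6 + (x - 5)) - 1*0 = (-6 + (-5 + x)) + 0 = (-11 + x) + 0 = -11 + x)
G(1, u)*1089 = (-11 + 1)*1089 = -10*1089 = -10890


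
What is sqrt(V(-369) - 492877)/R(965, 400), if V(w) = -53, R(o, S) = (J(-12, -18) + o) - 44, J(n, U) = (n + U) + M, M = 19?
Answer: 3*I*sqrt(54770)/910 ≈ 0.77153*I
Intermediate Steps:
J(n, U) = 19 + U + n (J(n, U) = (n + U) + 19 = (U + n) + 19 = 19 + U + n)
R(o, S) = -55 + o (R(o, S) = ((19 - 18 - 12) + o) - 44 = (-11 + o) - 44 = -55 + o)
sqrt(V(-369) - 492877)/R(965, 400) = sqrt(-53 - 492877)/(-55 + 965) = sqrt(-492930)/910 = (3*I*sqrt(54770))*(1/910) = 3*I*sqrt(54770)/910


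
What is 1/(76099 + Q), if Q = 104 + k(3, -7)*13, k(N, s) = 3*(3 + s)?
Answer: 1/76047 ≈ 1.3150e-5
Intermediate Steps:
k(N, s) = 9 + 3*s
Q = -52 (Q = 104 + (9 + 3*(-7))*13 = 104 + (9 - 21)*13 = 104 - 12*13 = 104 - 156 = -52)
1/(76099 + Q) = 1/(76099 - 52) = 1/76047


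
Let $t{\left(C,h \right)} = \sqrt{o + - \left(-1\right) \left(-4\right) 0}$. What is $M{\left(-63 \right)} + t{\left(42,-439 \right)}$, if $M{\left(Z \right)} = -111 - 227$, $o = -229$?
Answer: $-338 + i \sqrt{229} \approx -338.0 + 15.133 i$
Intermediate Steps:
$t{\left(C,h \right)} = i \sqrt{229}$ ($t{\left(C,h \right)} = \sqrt{-229 + - \left(-1\right) \left(-4\right) 0} = \sqrt{-229 + \left(-1\right) 4 \cdot 0} = \sqrt{-229 - 0} = \sqrt{-229 + 0} = \sqrt{-229} = i \sqrt{229}$)
$M{\left(Z \right)} = -338$
$M{\left(-63 \right)} + t{\left(42,-439 \right)} = -338 + i \sqrt{229}$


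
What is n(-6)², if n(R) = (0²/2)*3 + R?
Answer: 36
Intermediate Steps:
n(R) = R (n(R) = (0*(½))*3 + R = 0*3 + R = 0 + R = R)
n(-6)² = (-6)² = 36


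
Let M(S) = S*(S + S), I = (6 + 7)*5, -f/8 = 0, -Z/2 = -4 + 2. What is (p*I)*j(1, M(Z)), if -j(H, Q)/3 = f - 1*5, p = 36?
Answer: 35100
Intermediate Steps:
Z = 4 (Z = -2*(-4 + 2) = -2*(-2) = 4)
f = 0 (f = -8*0 = 0)
I = 65 (I = 13*5 = 65)
M(S) = 2*S² (M(S) = S*(2*S) = 2*S²)
j(H, Q) = 15 (j(H, Q) = -3*(0 - 1*5) = -3*(0 - 5) = -3*(-5) = 15)
(p*I)*j(1, M(Z)) = (36*65)*15 = 2340*15 = 35100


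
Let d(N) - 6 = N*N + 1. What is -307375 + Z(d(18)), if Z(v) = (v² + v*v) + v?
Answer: -87922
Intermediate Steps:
d(N) = 7 + N² (d(N) = 6 + (N*N + 1) = 6 + (N² + 1) = 6 + (1 + N²) = 7 + N²)
Z(v) = v + 2*v² (Z(v) = (v² + v²) + v = 2*v² + v = v + 2*v²)
-307375 + Z(d(18)) = -307375 + (7 + 18²)*(1 + 2*(7 + 18²)) = -307375 + (7 + 324)*(1 + 2*(7 + 324)) = -307375 + 331*(1 + 2*331) = -307375 + 331*(1 + 662) = -307375 + 331*663 = -307375 + 219453 = -87922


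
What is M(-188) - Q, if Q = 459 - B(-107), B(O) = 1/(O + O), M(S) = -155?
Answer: -131397/214 ≈ -614.00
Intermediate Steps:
B(O) = 1/(2*O)
Q = 98227/214 (Q = 459 - 1/(2*(-107)) = 459 - (-1)/(2*107) = 459 - 1*(-1/214) = 459 + 1/214 = 98227/214 ≈ 459.00)
M(-188) - Q = -155 - 1*98227/214 = -155 - 98227/214 = -131397/214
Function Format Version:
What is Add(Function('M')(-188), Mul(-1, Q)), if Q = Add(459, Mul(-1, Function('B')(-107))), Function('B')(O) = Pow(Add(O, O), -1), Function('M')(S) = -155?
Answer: Rational(-131397, 214) ≈ -614.00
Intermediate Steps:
Function('B')(O) = Mul(Rational(1, 2), Pow(O, -1)) (Function('B')(O) = Pow(Mul(2, O), -1) = Mul(Rational(1, 2), Pow(O, -1)))
Q = Rational(98227, 214) (Q = Add(459, Mul(-1, Mul(Rational(1, 2), Pow(-107, -1)))) = Add(459, Mul(-1, Mul(Rational(1, 2), Rational(-1, 107)))) = Add(459, Mul(-1, Rational(-1, 214))) = Add(459, Rational(1, 214)) = Rational(98227, 214) ≈ 459.00)
Add(Function('M')(-188), Mul(-1, Q)) = Add(-155, Mul(-1, Rational(98227, 214))) = Add(-155, Rational(-98227, 214)) = Rational(-131397, 214)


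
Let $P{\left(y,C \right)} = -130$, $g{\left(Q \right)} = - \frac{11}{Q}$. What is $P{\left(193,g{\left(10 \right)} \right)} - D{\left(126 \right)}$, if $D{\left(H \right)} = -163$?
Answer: $33$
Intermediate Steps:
$P{\left(193,g{\left(10 \right)} \right)} - D{\left(126 \right)} = -130 - -163 = -130 + 163 = 33$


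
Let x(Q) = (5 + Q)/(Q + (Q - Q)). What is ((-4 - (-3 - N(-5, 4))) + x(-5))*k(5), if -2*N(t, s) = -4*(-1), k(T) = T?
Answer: -15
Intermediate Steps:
N(t, s) = -2 (N(t, s) = -(-2)*(-1) = -1/2*4 = -2)
x(Q) = (5 + Q)/Q (x(Q) = (5 + Q)/(Q + 0) = (5 + Q)/Q)
((-4 - (-3 - N(-5, 4))) + x(-5))*k(5) = ((-4 - (-3 - 1*(-2))) + (5 - 5)/(-5))*5 = ((-4 - (-3 + 2)) - 1/5*0)*5 = ((-4 - 1*(-1)) + 0)*5 = ((-4 + 1) + 0)*5 = (-3 + 0)*5 = -3*5 = -15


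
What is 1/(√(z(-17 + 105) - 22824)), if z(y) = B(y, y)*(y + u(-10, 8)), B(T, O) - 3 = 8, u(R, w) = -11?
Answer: -I*√21977/21977 ≈ -0.0067455*I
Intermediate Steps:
B(T, O) = 11 (B(T, O) = 3 + 8 = 11)
z(y) = -121 + 11*y (z(y) = 11*(y - 11) = 11*(-11 + y) = -121 + 11*y)
1/(√(z(-17 + 105) - 22824)) = 1/(√((-121 + 11*(-17 + 105)) - 22824)) = 1/(√((-121 + 11*88) - 22824)) = 1/(√((-121 + 968) - 22824)) = 1/(√(847 - 22824)) = 1/(√(-21977)) = 1/(I*√21977) = -I*√21977/21977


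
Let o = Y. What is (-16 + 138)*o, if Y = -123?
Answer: -15006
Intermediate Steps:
o = -123
(-16 + 138)*o = (-16 + 138)*(-123) = 122*(-123) = -15006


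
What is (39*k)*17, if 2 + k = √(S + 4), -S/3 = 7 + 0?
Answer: -1326 + 663*I*√17 ≈ -1326.0 + 2733.6*I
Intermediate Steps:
S = -21 (S = -3*(7 + 0) = -3*7 = -21)
k = -2 + I*√17 (k = -2 + √(-21 + 4) = -2 + √(-17) = -2 + I*√17 ≈ -2.0 + 4.1231*I)
(39*k)*17 = (39*(-2 + I*√17))*17 = (-78 + 39*I*√17)*17 = -1326 + 663*I*√17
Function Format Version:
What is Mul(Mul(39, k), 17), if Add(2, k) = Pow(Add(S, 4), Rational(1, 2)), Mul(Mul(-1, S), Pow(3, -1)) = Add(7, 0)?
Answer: Add(-1326, Mul(663, I, Pow(17, Rational(1, 2)))) ≈ Add(-1326.0, Mul(2733.6, I))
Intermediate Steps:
S = -21 (S = Mul(-3, Add(7, 0)) = Mul(-3, 7) = -21)
k = Add(-2, Mul(I, Pow(17, Rational(1, 2)))) (k = Add(-2, Pow(Add(-21, 4), Rational(1, 2))) = Add(-2, Pow(-17, Rational(1, 2))) = Add(-2, Mul(I, Pow(17, Rational(1, 2)))) ≈ Add(-2.0000, Mul(4.1231, I)))
Mul(Mul(39, k), 17) = Mul(Mul(39, Add(-2, Mul(I, Pow(17, Rational(1, 2))))), 17) = Mul(Add(-78, Mul(39, I, Pow(17, Rational(1, 2)))), 17) = Add(-1326, Mul(663, I, Pow(17, Rational(1, 2))))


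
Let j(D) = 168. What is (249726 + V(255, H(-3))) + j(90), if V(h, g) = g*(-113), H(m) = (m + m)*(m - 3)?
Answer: 245826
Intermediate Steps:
H(m) = 2*m*(-3 + m) (H(m) = (2*m)*(-3 + m) = 2*m*(-3 + m))
V(h, g) = -113*g
(249726 + V(255, H(-3))) + j(90) = (249726 - 226*(-3)*(-3 - 3)) + 168 = (249726 - 226*(-3)*(-6)) + 168 = (249726 - 113*36) + 168 = (249726 - 4068) + 168 = 245658 + 168 = 245826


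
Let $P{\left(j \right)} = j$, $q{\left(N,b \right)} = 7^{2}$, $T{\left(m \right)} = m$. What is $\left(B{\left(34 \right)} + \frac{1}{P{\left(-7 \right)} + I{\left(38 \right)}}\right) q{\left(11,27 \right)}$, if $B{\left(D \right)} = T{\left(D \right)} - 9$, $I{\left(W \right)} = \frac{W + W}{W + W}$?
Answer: $\frac{7301}{6} \approx 1216.8$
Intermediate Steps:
$I{\left(W \right)} = 1$ ($I{\left(W \right)} = \frac{2 W}{2 W} = 2 W \frac{1}{2 W} = 1$)
$q{\left(N,b \right)} = 49$
$B{\left(D \right)} = -9 + D$ ($B{\left(D \right)} = D - 9 = -9 + D$)
$\left(B{\left(34 \right)} + \frac{1}{P{\left(-7 \right)} + I{\left(38 \right)}}\right) q{\left(11,27 \right)} = \left(\left(-9 + 34\right) + \frac{1}{-7 + 1}\right) 49 = \left(25 + \frac{1}{-6}\right) 49 = \left(25 - \frac{1}{6}\right) 49 = \frac{149}{6} \cdot 49 = \frac{7301}{6}$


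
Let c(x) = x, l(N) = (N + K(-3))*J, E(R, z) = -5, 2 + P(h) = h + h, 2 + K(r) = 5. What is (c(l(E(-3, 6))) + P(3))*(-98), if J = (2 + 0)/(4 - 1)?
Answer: -784/3 ≈ -261.33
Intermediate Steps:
K(r) = 3 (K(r) = -2 + 5 = 3)
J = ⅔ (J = 2/3 = 2*(⅓) = ⅔ ≈ 0.66667)
P(h) = -2 + 2*h (P(h) = -2 + (h + h) = -2 + 2*h)
l(N) = 2 + 2*N/3 (l(N) = (N + 3)*(⅔) = (3 + N)*(⅔) = 2 + 2*N/3)
(c(l(E(-3, 6))) + P(3))*(-98) = ((2 + (⅔)*(-5)) + (-2 + 2*3))*(-98) = ((2 - 10/3) + (-2 + 6))*(-98) = (-4/3 + 4)*(-98) = (8/3)*(-98) = -784/3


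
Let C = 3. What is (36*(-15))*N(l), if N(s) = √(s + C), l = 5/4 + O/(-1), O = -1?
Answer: -270*√21 ≈ -1237.3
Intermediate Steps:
l = 9/4 (l = 5/4 - 1/(-1) = 5*(¼) - 1*(-1) = 5/4 + 1 = 9/4 ≈ 2.2500)
N(s) = √(3 + s) (N(s) = √(s + 3) = √(3 + s))
(36*(-15))*N(l) = (36*(-15))*√(3 + 9/4) = -270*√21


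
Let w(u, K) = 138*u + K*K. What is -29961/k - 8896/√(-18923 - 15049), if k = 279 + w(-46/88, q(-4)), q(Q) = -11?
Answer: -659142/7213 + 4448*I*√8493/8493 ≈ -91.382 + 48.265*I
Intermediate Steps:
w(u, K) = K² + 138*u (w(u, K) = 138*u + K² = K² + 138*u)
k = 7213/22 (k = 279 + ((-11)² + 138*(-46/88)) = 279 + (121 + 138*(-46*1/88)) = 279 + (121 + 138*(-23/44)) = 279 + (121 - 1587/22) = 279 + 1075/22 = 7213/22 ≈ 327.86)
-29961/k - 8896/√(-18923 - 15049) = -29961/7213/22 - 8896/√(-18923 - 15049) = -29961*22/7213 - 8896*(-I*√8493/16986) = -659142/7213 - 8896*(-I*√8493/16986) = -659142/7213 - (-4448)*I*√8493/8493 = -659142/7213 + 4448*I*√8493/8493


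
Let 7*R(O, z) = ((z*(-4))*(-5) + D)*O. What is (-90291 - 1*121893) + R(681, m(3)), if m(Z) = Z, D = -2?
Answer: -1445790/7 ≈ -2.0654e+5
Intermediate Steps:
R(O, z) = O*(-2 + 20*z)/7 (R(O, z) = (((z*(-4))*(-5) - 2)*O)/7 = ((-4*z*(-5) - 2)*O)/7 = ((20*z - 2)*O)/7 = ((-2 + 20*z)*O)/7 = (O*(-2 + 20*z))/7 = O*(-2 + 20*z)/7)
(-90291 - 1*121893) + R(681, m(3)) = (-90291 - 1*121893) + (2/7)*681*(-1 + 10*3) = (-90291 - 121893) + (2/7)*681*(-1 + 30) = -212184 + (2/7)*681*29 = -212184 + 39498/7 = -1445790/7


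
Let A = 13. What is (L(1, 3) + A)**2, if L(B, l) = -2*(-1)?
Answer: 225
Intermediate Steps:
L(B, l) = 2
(L(1, 3) + A)**2 = (2 + 13)**2 = 15**2 = 225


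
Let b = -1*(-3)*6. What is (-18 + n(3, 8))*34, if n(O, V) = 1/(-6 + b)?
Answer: -3655/6 ≈ -609.17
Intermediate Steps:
b = 18 (b = 3*6 = 18)
n(O, V) = 1/12 (n(O, V) = 1/(-6 + 18) = 1/12)
(-18 + n(3, 8))*34 = (-18 + 1/12)*34 = -215/12*34 = -3655/6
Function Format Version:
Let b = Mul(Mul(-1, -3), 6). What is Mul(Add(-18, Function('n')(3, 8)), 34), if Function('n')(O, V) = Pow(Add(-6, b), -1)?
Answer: Rational(-3655, 6) ≈ -609.17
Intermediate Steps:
b = 18 (b = Mul(3, 6) = 18)
Function('n')(O, V) = Rational(1, 12) (Function('n')(O, V) = Pow(Add(-6, 18), -1) = Pow(12, -1) = Rational(1, 12))
Mul(Add(-18, Function('n')(3, 8)), 34) = Mul(Add(-18, Rational(1, 12)), 34) = Mul(Rational(-215, 12), 34) = Rational(-3655, 6)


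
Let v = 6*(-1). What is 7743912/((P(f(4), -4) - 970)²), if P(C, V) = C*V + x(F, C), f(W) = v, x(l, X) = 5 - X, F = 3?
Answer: 703992/79475 ≈ 8.8580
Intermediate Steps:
v = -6
f(W) = -6
P(C, V) = 5 - C + C*V (P(C, V) = C*V + (5 - C) = 5 - C + C*V)
7743912/((P(f(4), -4) - 970)²) = 7743912/(((5 - 1*(-6) - 6*(-4)) - 970)²) = 7743912/(((5 + 6 + 24) - 970)²) = 7743912/((35 - 970)²) = 7743912/((-935)²) = 7743912/874225 = 7743912*(1/874225) = 703992/79475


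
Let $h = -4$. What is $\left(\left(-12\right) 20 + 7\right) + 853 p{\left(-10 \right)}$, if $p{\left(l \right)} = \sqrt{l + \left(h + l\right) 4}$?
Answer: $-233 + 853 i \sqrt{66} \approx -233.0 + 6929.8 i$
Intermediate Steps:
$p{\left(l \right)} = \sqrt{-16 + 5 l}$ ($p{\left(l \right)} = \sqrt{l + \left(-4 + l\right) 4} = \sqrt{l + \left(-16 + 4 l\right)} = \sqrt{-16 + 5 l}$)
$\left(\left(-12\right) 20 + 7\right) + 853 p{\left(-10 \right)} = \left(\left(-12\right) 20 + 7\right) + 853 \sqrt{-16 + 5 \left(-10\right)} = \left(-240 + 7\right) + 853 \sqrt{-16 - 50} = -233 + 853 \sqrt{-66} = -233 + 853 i \sqrt{66}$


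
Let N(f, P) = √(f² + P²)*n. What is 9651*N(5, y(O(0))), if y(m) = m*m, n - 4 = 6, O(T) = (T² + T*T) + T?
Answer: 482550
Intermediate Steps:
O(T) = T + 2*T² (O(T) = (T² + T²) + T = 2*T² + T = T + 2*T²)
n = 10 (n = 4 + 6 = 10)
y(m) = m²
N(f, P) = 10*√(P² + f²) (N(f, P) = √(f² + P²)*10 = √(P² + f²)*10 = 10*√(P² + f²))
9651*N(5, y(O(0))) = 9651*(10*√(((0*(1 + 2*0))²)² + 5²)) = 9651*(10*√(((0*(1 + 0))²)² + 25)) = 9651*(10*√(((0*1)²)² + 25)) = 9651*(10*√((0²)² + 25)) = 9651*(10*√(0² + 25)) = 9651*(10*√(0 + 25)) = 9651*(10*√25) = 9651*(10*5) = 9651*50 = 482550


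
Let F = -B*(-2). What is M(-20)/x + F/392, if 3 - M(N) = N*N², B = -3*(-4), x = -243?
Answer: -391418/11907 ≈ -32.873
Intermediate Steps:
B = 12
M(N) = 3 - N³ (M(N) = 3 - N*N² = 3 - N³)
F = 24 (F = -1*12*(-2) = -12*(-2) = 24)
M(-20)/x + F/392 = (3 - 1*(-20)³)/(-243) + 24/392 = (3 - 1*(-8000))*(-1/243) + 24*(1/392) = (3 + 8000)*(-1/243) + 3/49 = 8003*(-1/243) + 3/49 = -8003/243 + 3/49 = -391418/11907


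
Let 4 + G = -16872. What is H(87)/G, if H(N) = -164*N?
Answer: 3567/4219 ≈ 0.84546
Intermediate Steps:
G = -16876 (G = -4 - 16872 = -16876)
H(87)/G = -164*87/(-16876) = -14268*(-1/16876) = 3567/4219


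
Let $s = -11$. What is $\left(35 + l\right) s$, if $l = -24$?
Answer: $-121$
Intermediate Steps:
$\left(35 + l\right) s = \left(35 - 24\right) \left(-11\right) = 11 \left(-11\right) = -121$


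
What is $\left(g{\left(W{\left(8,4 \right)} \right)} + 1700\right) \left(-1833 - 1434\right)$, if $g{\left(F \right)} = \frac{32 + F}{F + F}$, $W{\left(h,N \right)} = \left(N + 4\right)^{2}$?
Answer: $- \frac{22225401}{4} \approx -5.5564 \cdot 10^{6}$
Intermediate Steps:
$W{\left(h,N \right)} = \left(4 + N\right)^{2}$
$g{\left(F \right)} = \frac{32 + F}{2 F}$
$\left(g{\left(W{\left(8,4 \right)} \right)} + 1700\right) \left(-1833 - 1434\right) = \left(\frac{32 + \left(4 + 4\right)^{2}}{2 \left(4 + 4\right)^{2}} + 1700\right) \left(-1833 - 1434\right) = \left(\frac{32 + 8^{2}}{2 \cdot 8^{2}} + 1700\right) \left(-3267\right) = \left(\frac{32 + 64}{2 \cdot 64} + 1700\right) \left(-3267\right) = \left(\frac{1}{2} \cdot \frac{1}{64} \cdot 96 + 1700\right) \left(-3267\right) = \left(\frac{3}{4} + 1700\right) \left(-3267\right) = \frac{6803}{4} \left(-3267\right) = - \frac{22225401}{4}$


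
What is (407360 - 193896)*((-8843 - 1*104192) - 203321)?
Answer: -67530617184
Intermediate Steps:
(407360 - 193896)*((-8843 - 1*104192) - 203321) = 213464*((-8843 - 104192) - 203321) = 213464*(-113035 - 203321) = 213464*(-316356) = -67530617184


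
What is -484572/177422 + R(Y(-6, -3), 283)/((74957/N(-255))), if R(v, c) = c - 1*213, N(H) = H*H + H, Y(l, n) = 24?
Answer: 16697642226/289109149 ≈ 57.755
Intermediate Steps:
N(H) = H + H² (N(H) = H² + H = H + H²)
R(v, c) = -213 + c (R(v, c) = c - 213 = -213 + c)
-484572/177422 + R(Y(-6, -3), 283)/((74957/N(-255))) = -484572/177422 + (-213 + 283)/((74957/((-255*(1 - 255))))) = -484572*1/177422 + 70/((74957/((-255*(-254))))) = -242286/88711 + 70/((74957/64770)) = -242286/88711 + 70/((74957*(1/64770))) = -242286/88711 + 70/(74957/64770) = -242286/88711 + 70*(64770/74957) = -242286/88711 + 4533900/74957 = 16697642226/289109149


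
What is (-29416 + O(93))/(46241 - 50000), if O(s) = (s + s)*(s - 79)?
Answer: 26812/3759 ≈ 7.1328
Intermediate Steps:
O(s) = 2*s*(-79 + s) (O(s) = (2*s)*(-79 + s) = 2*s*(-79 + s))
(-29416 + O(93))/(46241 - 50000) = (-29416 + 2*93*(-79 + 93))/(46241 - 50000) = (-29416 + 2*93*14)/(-3759) = (-29416 + 2604)*(-1/3759) = -26812*(-1/3759) = 26812/3759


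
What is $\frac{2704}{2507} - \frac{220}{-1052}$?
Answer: $\frac{849037}{659341} \approx 1.2877$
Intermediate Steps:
$\frac{2704}{2507} - \frac{220}{-1052} = 2704 \cdot \frac{1}{2507} - - \frac{55}{263} = \frac{2704}{2507} + \frac{55}{263} = \frac{849037}{659341}$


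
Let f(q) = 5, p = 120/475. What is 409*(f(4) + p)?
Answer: 204091/95 ≈ 2148.3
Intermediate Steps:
p = 24/95 (p = 120*(1/475) = 24/95 ≈ 0.25263)
409*(f(4) + p) = 409*(5 + 24/95) = 409*(499/95) = 204091/95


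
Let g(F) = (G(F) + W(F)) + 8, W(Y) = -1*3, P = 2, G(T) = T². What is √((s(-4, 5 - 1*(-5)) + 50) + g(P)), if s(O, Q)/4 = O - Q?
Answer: √3 ≈ 1.7320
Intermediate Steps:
s(O, Q) = -4*Q + 4*O (s(O, Q) = 4*(O - Q) = -4*Q + 4*O)
W(Y) = -3
g(F) = 5 + F² (g(F) = (F² - 3) + 8 = (-3 + F²) + 8 = 5 + F²)
√((s(-4, 5 - 1*(-5)) + 50) + g(P)) = √(((-4*(5 - 1*(-5)) + 4*(-4)) + 50) + (5 + 2²)) = √(((-4*(5 + 5) - 16) + 50) + (5 + 4)) = √(((-4*10 - 16) + 50) + 9) = √(((-40 - 16) + 50) + 9) = √((-56 + 50) + 9) = √(-6 + 9) = √3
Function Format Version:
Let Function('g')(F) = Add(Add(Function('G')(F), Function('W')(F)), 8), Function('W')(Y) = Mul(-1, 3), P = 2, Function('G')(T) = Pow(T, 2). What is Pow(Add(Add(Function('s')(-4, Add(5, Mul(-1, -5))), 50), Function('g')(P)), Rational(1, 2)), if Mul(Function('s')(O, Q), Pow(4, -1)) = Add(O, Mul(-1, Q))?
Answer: Pow(3, Rational(1, 2)) ≈ 1.7320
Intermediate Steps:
Function('s')(O, Q) = Add(Mul(-4, Q), Mul(4, O)) (Function('s')(O, Q) = Mul(4, Add(O, Mul(-1, Q))) = Add(Mul(-4, Q), Mul(4, O)))
Function('W')(Y) = -3
Function('g')(F) = Add(5, Pow(F, 2)) (Function('g')(F) = Add(Add(Pow(F, 2), -3), 8) = Add(Add(-3, Pow(F, 2)), 8) = Add(5, Pow(F, 2)))
Pow(Add(Add(Function('s')(-4, Add(5, Mul(-1, -5))), 50), Function('g')(P)), Rational(1, 2)) = Pow(Add(Add(Add(Mul(-4, Add(5, Mul(-1, -5))), Mul(4, -4)), 50), Add(5, Pow(2, 2))), Rational(1, 2)) = Pow(Add(Add(Add(Mul(-4, Add(5, 5)), -16), 50), Add(5, 4)), Rational(1, 2)) = Pow(Add(Add(Add(Mul(-4, 10), -16), 50), 9), Rational(1, 2)) = Pow(Add(Add(Add(-40, -16), 50), 9), Rational(1, 2)) = Pow(Add(Add(-56, 50), 9), Rational(1, 2)) = Pow(Add(-6, 9), Rational(1, 2)) = Pow(3, Rational(1, 2))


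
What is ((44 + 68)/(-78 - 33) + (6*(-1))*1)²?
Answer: 605284/12321 ≈ 49.126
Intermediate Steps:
((44 + 68)/(-78 - 33) + (6*(-1))*1)² = (112/(-111) - 6*1)² = (112*(-1/111) - 6)² = (-112/111 - 6)² = (-778/111)² = 605284/12321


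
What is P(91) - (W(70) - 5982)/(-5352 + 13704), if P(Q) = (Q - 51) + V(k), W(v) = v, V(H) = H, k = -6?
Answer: 36235/1044 ≈ 34.708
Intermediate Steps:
P(Q) = -57 + Q (P(Q) = (Q - 51) - 6 = (-51 + Q) - 6 = -57 + Q)
P(91) - (W(70) - 5982)/(-5352 + 13704) = (-57 + 91) - (70 - 5982)/(-5352 + 13704) = 34 - (-5912)/8352 = 34 - 1*(-739/1044) = 34 + 739/1044 = 36235/1044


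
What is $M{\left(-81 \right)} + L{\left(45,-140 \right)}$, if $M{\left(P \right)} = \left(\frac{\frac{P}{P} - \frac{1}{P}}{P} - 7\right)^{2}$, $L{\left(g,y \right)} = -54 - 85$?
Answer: $- \frac{3866666138}{43046721} \approx -89.825$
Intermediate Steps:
$L{\left(g,y \right)} = -139$ ($L{\left(g,y \right)} = -54 - 85 = -139$)
$M{\left(P \right)} = \left(-7 + \frac{1 - \frac{1}{P}}{P}\right)^{2}$ ($M{\left(P \right)} = \left(\frac{1 - \frac{1}{P}}{P} - 7\right)^{2} = \left(-7 + \frac{1 - \frac{1}{P}}{P}\right)^{2}$)
$M{\left(-81 \right)} + L{\left(45,-140 \right)} = \frac{\left(1 - -81 + 7 \left(-81\right)^{2}\right)^{2}}{43046721} - 139 = \frac{\left(1 + 81 + 7 \cdot 6561\right)^{2}}{43046721} - 139 = \frac{\left(1 + 81 + 45927\right)^{2}}{43046721} - 139 = \frac{46009^{2}}{43046721} - 139 = \frac{1}{43046721} \cdot 2116828081 - 139 = \frac{2116828081}{43046721} - 139 = - \frac{3866666138}{43046721}$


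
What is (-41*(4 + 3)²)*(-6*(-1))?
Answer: -12054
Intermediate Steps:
(-41*(4 + 3)²)*(-6*(-1)) = -41*7²*6 = -41*49*6 = -2009*6 = -12054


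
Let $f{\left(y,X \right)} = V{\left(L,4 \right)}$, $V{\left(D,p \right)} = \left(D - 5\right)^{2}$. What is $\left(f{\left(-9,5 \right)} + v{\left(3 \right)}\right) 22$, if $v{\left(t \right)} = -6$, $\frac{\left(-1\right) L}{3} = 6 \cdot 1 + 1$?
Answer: $14740$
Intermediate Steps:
$L = -21$ ($L = - 3 \left(6 \cdot 1 + 1\right) = - 3 \left(6 + 1\right) = \left(-3\right) 7 = -21$)
$V{\left(D,p \right)} = \left(-5 + D\right)^{2}$
$f{\left(y,X \right)} = 676$ ($f{\left(y,X \right)} = \left(-5 - 21\right)^{2} = \left(-26\right)^{2} = 676$)
$\left(f{\left(-9,5 \right)} + v{\left(3 \right)}\right) 22 = \left(676 - 6\right) 22 = 670 \cdot 22 = 14740$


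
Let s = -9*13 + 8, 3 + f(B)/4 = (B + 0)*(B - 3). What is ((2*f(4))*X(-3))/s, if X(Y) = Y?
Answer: 24/109 ≈ 0.22018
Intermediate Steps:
f(B) = -12 + 4*B*(-3 + B) (f(B) = -12 + 4*((B + 0)*(B - 3)) = -12 + 4*(B*(-3 + B)) = -12 + 4*B*(-3 + B))
s = -109 (s = -117 + 8 = -109)
((2*f(4))*X(-3))/s = ((2*(-12 - 12*4 + 4*4²))*(-3))/(-109) = ((2*(-12 - 48 + 4*16))*(-3))*(-1/109) = ((2*(-12 - 48 + 64))*(-3))*(-1/109) = ((2*4)*(-3))*(-1/109) = (8*(-3))*(-1/109) = -24*(-1/109) = 24/109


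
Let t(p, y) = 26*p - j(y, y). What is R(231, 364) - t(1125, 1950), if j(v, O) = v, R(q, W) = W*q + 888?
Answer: 57672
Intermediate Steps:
R(q, W) = 888 + W*q
t(p, y) = -y + 26*p (t(p, y) = 26*p - y = -y + 26*p)
R(231, 364) - t(1125, 1950) = (888 + 364*231) - (-1*1950 + 26*1125) = (888 + 84084) - (-1950 + 29250) = 84972 - 1*27300 = 84972 - 27300 = 57672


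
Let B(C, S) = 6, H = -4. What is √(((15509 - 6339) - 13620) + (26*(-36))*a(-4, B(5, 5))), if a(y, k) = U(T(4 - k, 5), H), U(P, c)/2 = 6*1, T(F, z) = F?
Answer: I*√15682 ≈ 125.23*I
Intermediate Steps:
U(P, c) = 12 (U(P, c) = 2*(6*1) = 2*6 = 12)
a(y, k) = 12
√(((15509 - 6339) - 13620) + (26*(-36))*a(-4, B(5, 5))) = √(((15509 - 6339) - 13620) + (26*(-36))*12) = √((9170 - 13620) - 936*12) = √(-4450 - 11232) = √(-15682) = I*√15682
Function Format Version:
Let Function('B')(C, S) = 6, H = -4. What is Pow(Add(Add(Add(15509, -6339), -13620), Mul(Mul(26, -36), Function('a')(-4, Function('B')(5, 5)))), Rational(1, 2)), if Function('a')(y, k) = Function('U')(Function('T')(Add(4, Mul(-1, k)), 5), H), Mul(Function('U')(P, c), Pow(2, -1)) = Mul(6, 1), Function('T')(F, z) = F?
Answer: Mul(I, Pow(15682, Rational(1, 2))) ≈ Mul(125.23, I)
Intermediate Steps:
Function('U')(P, c) = 12 (Function('U')(P, c) = Mul(2, Mul(6, 1)) = Mul(2, 6) = 12)
Function('a')(y, k) = 12
Pow(Add(Add(Add(15509, -6339), -13620), Mul(Mul(26, -36), Function('a')(-4, Function('B')(5, 5)))), Rational(1, 2)) = Pow(Add(Add(Add(15509, -6339), -13620), Mul(Mul(26, -36), 12)), Rational(1, 2)) = Pow(Add(Add(9170, -13620), Mul(-936, 12)), Rational(1, 2)) = Pow(Add(-4450, -11232), Rational(1, 2)) = Pow(-15682, Rational(1, 2)) = Mul(I, Pow(15682, Rational(1, 2)))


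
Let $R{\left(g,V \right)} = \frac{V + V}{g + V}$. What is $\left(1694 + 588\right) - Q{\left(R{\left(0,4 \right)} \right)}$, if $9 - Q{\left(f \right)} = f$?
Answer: $2275$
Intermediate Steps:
$R{\left(g,V \right)} = \frac{2 V}{V + g}$
$Q{\left(f \right)} = 9 - f$
$\left(1694 + 588\right) - Q{\left(R{\left(0,4 \right)} \right)} = \left(1694 + 588\right) - \left(9 - 2 \cdot 4 \frac{1}{4 + 0}\right) = 2282 - \left(9 - 2 \cdot 4 \cdot \frac{1}{4}\right) = 2282 - \left(9 - 2\right) = 2282 - 7 = 2275$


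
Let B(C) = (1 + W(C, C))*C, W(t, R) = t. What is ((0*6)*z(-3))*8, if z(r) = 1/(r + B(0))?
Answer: 0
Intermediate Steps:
B(C) = C*(1 + C) (B(C) = (1 + C)*C = C*(1 + C))
z(r) = 1/r (z(r) = 1/(r + 0*(1 + 0)) = 1/(r + 0*1) = 1/(r + 0) = 1/r)
((0*6)*z(-3))*8 = ((0*6)/(-3))*8 = (0*(-1/3))*8 = 0*8 = 0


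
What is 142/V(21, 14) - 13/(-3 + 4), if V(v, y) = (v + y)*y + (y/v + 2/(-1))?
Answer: -9316/733 ≈ -12.709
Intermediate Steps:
V(v, y) = -2 + y/v + y*(v + y) (V(v, y) = y*(v + y) + (y/v + 2*(-1)) = y*(v + y) + (y/v - 2) = y*(v + y) + (-2 + y/v) = -2 + y/v + y*(v + y))
142/V(21, 14) - 13/(-3 + 4) = 142/(-2 + 14**2 + 21*14 + 14/21) - 13/(-3 + 4) = 142/(-2 + 196 + 294 + 14*(1/21)) - 13/1 = 142/(-2 + 196 + 294 + 2/3) - 13/1 = 142/(1466/3) - 13*1 = 142*(3/1466) - 13 = 213/733 - 13 = -9316/733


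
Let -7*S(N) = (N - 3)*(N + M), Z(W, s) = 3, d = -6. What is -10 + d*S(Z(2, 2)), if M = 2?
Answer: -10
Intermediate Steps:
S(N) = -(-3 + N)*(2 + N)/7 (S(N) = -(N - 3)*(N + 2)/7 = -(-3 + N)*(2 + N)/7)
-10 + d*S(Z(2, 2)) = -10 - 6*(6/7 - 1/7*3**2 + (1/7)*3) = -10 - 6*(6/7 - 1/7*9 + 3/7) = -10 - 6*(6/7 - 9/7 + 3/7) = -10 - 6*0 = -10 + 0 = -10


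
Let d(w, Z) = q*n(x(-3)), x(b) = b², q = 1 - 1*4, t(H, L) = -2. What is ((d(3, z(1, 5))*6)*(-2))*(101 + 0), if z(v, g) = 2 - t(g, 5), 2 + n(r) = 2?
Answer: 0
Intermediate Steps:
q = -3 (q = 1 - 4 = -3)
n(r) = 0 (n(r) = -2 + 2 = 0)
z(v, g) = 4 (z(v, g) = 2 - 1*(-2) = 2 + 2 = 4)
d(w, Z) = 0 (d(w, Z) = -3*0 = 0)
((d(3, z(1, 5))*6)*(-2))*(101 + 0) = ((0*6)*(-2))*(101 + 0) = (0*(-2))*101 = 0*101 = 0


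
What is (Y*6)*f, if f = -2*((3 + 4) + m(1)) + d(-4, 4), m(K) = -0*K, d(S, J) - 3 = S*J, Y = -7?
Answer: 1134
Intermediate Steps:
d(S, J) = 3 + J*S (d(S, J) = 3 + S*J = 3 + J*S)
m(K) = 0 (m(K) = -1*0 = 0)
f = -27 (f = -2*((3 + 4) + 0) + (3 + 4*(-4)) = -2*(7 + 0) + (3 - 16) = -2*7 - 13 = -14 - 13 = -27)
(Y*6)*f = -7*6*(-27) = -42*(-27) = 1134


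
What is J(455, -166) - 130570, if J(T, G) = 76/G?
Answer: -10837348/83 ≈ -1.3057e+5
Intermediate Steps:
J(455, -166) - 130570 = 76/(-166) - 130570 = 76*(-1/166) - 130570 = -38/83 - 130570 = -10837348/83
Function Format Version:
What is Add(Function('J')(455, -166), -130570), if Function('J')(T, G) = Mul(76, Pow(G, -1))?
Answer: Rational(-10837348, 83) ≈ -1.3057e+5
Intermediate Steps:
Add(Function('J')(455, -166), -130570) = Add(Mul(76, Pow(-166, -1)), -130570) = Add(Mul(76, Rational(-1, 166)), -130570) = Add(Rational(-38, 83), -130570) = Rational(-10837348, 83)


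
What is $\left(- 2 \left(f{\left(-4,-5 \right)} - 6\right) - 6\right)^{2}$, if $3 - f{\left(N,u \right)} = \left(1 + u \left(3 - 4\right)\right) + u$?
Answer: $4$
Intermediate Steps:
$f{\left(N,u \right)} = 2$ ($f{\left(N,u \right)} = 3 - \left(\left(1 + u \left(3 - 4\right)\right) + u\right) = 3 - \left(\left(1 + u \left(-1\right)\right) + u\right) = 3 - \left(\left(1 - u\right) + u\right) = 3 - 1 = 2$)
$\left(- 2 \left(f{\left(-4,-5 \right)} - 6\right) - 6\right)^{2} = \left(- 2 \left(2 - 6\right) - 6\right)^{2} = \left(\left(-2\right) \left(-4\right) - 6\right)^{2} = \left(8 - 6\right)^{2} = 2^{2} = 4$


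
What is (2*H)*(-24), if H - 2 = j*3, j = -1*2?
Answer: 192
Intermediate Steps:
j = -2
H = -4 (H = 2 - 2*3 = 2 - 6 = -4)
(2*H)*(-24) = (2*(-4))*(-24) = -8*(-24) = 192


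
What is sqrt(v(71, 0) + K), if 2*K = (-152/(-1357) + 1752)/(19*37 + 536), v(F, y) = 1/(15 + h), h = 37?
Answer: sqrt(398712349581)/740922 ≈ 0.85223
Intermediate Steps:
v(F, y) = 1/52 (v(F, y) = 1/(15 + 37) = 1/52)
K = 1188808/1681323 (K = ((-152/(-1357) + 1752)/(19*37 + 536))/2 = ((-152*(-1/1357) + 1752)/(703 + 536))/2 = ((152/1357 + 1752)/1239)/2 = ((2377616/1357)*(1/1239))/2 = (1/2)*(2377616/1681323) = 1188808/1681323 ≈ 0.70707)
sqrt(v(71, 0) + K) = sqrt(1/52 + 1188808/1681323) = sqrt(63499339/87428796) = sqrt(398712349581)/740922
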